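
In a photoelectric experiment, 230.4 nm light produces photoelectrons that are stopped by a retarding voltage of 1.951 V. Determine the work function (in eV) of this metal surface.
3.43 eV

The stopping potential gives the maximum kinetic energy: KE_max = eV_s = 1.951 eV

From Einstein's photoelectric equation: KE_max = hc/λ - φ
Rearranging: φ = hc/λ - KE_max

Calculate photon energy:
E_photon = hc/λ = (6.626×10⁻³⁴ J·s)(3×10⁸ m/s) / (230.4×10⁻⁹ m) = 5.3813 eV

Therefore:
φ = 5.3813 - 1.951 = 3.43 eV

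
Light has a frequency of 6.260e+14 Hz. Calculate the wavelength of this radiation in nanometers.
478.90 nm

Using the wave equation: c = fλ

Solving for wavelength:
λ = c/f = (3×10⁸ m/s) / (6.260e+14 Hz)
λ = 478.90 nm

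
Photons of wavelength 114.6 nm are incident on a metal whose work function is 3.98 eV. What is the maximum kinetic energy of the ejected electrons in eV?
6.8389 eV

Using Einstein's photoelectric equation: KE_max = hf - φ = hc/λ - φ

First, calculate the photon energy:
E_photon = hc/λ = (6.626×10⁻³⁴ J·s)(3×10⁸ m/s) / (114.6×10⁻⁹ m)
E_photon = 10.8189 eV

Then, the maximum kinetic energy:
KE_max = E_photon - φ = 10.8189 eV - 3.98 eV = 6.8389 eV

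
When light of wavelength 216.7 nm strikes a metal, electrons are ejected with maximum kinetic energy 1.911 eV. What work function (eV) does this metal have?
3.81 eV

From Einstein's photoelectric equation: KE_max = hf - φ = hc/λ - φ

Rearranging for φ:
φ = hc/λ - KE_max

Calculate photon energy:
E_photon = hc/λ = 5.7215 eV

Therefore:
φ = 5.7215 - 1.911 = 3.81 eV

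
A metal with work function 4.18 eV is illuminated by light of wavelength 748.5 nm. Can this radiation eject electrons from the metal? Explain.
No

For photoemission, the photon energy must exceed the work function.

Photon energy: E = hc/λ = 1.6564 eV
Work function: φ = 4.18 eV

Since E_photon (1.6564 eV) < φ (4.18 eV), photoemission will NOT occur.
The threshold wavelength is λ₀ = hc/φ = 296.6 nm.
Since 748.5 nm > 296.6 nm, the photons lack sufficient energy.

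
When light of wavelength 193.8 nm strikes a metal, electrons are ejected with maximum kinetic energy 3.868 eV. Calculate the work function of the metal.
2.53 eV

From Einstein's photoelectric equation: KE_max = hf - φ = hc/λ - φ

Rearranging for φ:
φ = hc/λ - KE_max

Calculate photon energy:
E_photon = hc/λ = 6.3975 eV

Therefore:
φ = 6.3975 - 3.868 = 2.53 eV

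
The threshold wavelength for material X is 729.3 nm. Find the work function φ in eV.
1.70 eV

At the threshold wavelength, photon energy equals work function:
φ = hc/λ₀

Calculating:
φ = (6.626×10⁻³⁴ J·s)(3×10⁸ m/s) / (729.3×10⁻⁹ m)
φ = 1.70 eV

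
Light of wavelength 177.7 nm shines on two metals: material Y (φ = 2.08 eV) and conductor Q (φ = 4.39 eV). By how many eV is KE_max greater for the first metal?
2.3100 eV

Using KE_max = hc/λ - φ for each metal:

Photon energy: E = hc/λ = 6.9772 eV

For material Y (φ₁ = 2.08 eV):
KE₁ = E - φ₁ = 6.9772 - 2.08 = 4.8972 eV

For conductor Q (φ₂ = 4.39 eV):
KE₂ = E - φ₂ = 6.9772 - 4.39 = 2.5872 eV

Difference:
ΔKE = KE₁ - KE₂ = 4.8972 - 2.5872 = 2.3100 eV

Note: The difference equals the difference in work functions: 4.39 - 2.08 = 2.31 eV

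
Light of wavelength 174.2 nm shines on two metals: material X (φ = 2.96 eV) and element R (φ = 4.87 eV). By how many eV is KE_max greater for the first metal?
1.9100 eV

Using KE_max = hc/λ - φ for each metal:

Photon energy: E = hc/λ = 7.1173 eV

For material X (φ₁ = 2.96 eV):
KE₁ = E - φ₁ = 7.1173 - 2.96 = 4.1573 eV

For element R (φ₂ = 4.87 eV):
KE₂ = E - φ₂ = 7.1173 - 4.87 = 2.2473 eV

Difference:
ΔKE = KE₁ - KE₂ = 4.1573 - 2.2473 = 1.9100 eV

Note: The difference equals the difference in work functions: 4.87 - 2.96 = 1.91 eV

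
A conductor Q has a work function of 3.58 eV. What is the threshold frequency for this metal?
8.6564e+14 Hz

The threshold frequency is when the photon energy equals the work function:
hf₀ = φ

Solving for f₀:
f₀ = φ/h = (3.58 eV × 1.602×10⁻¹⁹ J/eV) / (6.626×10⁻³⁴ J·s)
f₀ = 8.6564e+14 Hz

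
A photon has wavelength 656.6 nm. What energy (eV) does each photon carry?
1.8883 eV

Using E = hf = hc/λ:

E = hc/λ = (6.626×10⁻³⁴ J·s)(3×10⁸ m/s) / (656.6×10⁻⁹ m)
E = 1.8883 eV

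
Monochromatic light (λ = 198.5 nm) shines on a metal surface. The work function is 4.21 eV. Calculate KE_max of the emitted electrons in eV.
2.0361 eV

Using Einstein's photoelectric equation: KE_max = hf - φ = hc/λ - φ

First, calculate the photon energy:
E_photon = hc/λ = (6.626×10⁻³⁴ J·s)(3×10⁸ m/s) / (198.5×10⁻⁹ m)
E_photon = 6.2461 eV

Then, the maximum kinetic energy:
KE_max = E_photon - φ = 6.2461 eV - 4.21 eV = 2.0361 eV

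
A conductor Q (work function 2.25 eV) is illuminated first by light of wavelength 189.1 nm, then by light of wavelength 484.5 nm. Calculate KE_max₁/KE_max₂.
13.9364

Using Einstein's equation: KE_max = hc/λ - φ

For λ₁ = 189.1 nm:
E₁ = hc/λ₁ = 6.5565 eV
KE₁ = E₁ - φ = 6.5565 - 2.25 = 4.3065 eV

For λ₂ = 484.5 nm:
E₂ = hc/λ₂ = 2.5590 eV
KE₂ = E₂ - φ = 2.5590 - 2.25 = 0.3090 eV

Ratio: KE₁/KE₂ = 4.3065/0.3090 = 13.9364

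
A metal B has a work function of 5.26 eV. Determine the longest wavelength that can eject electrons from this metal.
235.71 nm

The threshold wavelength is when the photon energy equals the work function:
hc/λ₀ = φ

Solving for λ₀:
λ₀ = hc/φ = (6.626×10⁻³⁴ J·s)(3×10⁸ m/s) / (5.26 eV × 1.602×10⁻¹⁹ J/eV)
λ₀ = 235.71 nm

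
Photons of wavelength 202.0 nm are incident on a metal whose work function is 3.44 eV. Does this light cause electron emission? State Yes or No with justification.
Yes

For photoemission, the photon energy must exceed the work function.

Photon energy: E = hc/λ = 6.1378 eV
Work function: φ = 3.44 eV

Since E_photon (6.1378 eV) > φ (3.44 eV), photoemission WILL occur.
The threshold wavelength is λ₀ = hc/φ = 360.4 nm.
Since 202.0 nm < 360.4 nm, the light has sufficient energy.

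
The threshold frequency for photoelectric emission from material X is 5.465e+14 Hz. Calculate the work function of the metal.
2.26 eV

At the threshold frequency, photon energy equals work function:
φ = hf₀

Calculating:
φ = (6.626×10⁻³⁴ J·s)(5.465e+14 Hz)
φ = 2.26 eV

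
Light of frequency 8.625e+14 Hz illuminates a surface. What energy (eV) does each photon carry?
3.5670 eV

Using E = hf:

E = hf = (6.626×10⁻³⁴ J·s)(8.625e+14 Hz)
E = 3.5670 eV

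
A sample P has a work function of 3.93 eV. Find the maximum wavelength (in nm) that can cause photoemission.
315.48 nm

The threshold wavelength is when the photon energy equals the work function:
hc/λ₀ = φ

Solving for λ₀:
λ₀ = hc/φ = (6.626×10⁻³⁴ J·s)(3×10⁸ m/s) / (3.93 eV × 1.602×10⁻¹⁹ J/eV)
λ₀ = 315.48 nm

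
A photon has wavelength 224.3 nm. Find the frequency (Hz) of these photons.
1.3366e+15 Hz

Using the wave equation: c = fλ

Solving for frequency:
f = c/λ = (3×10⁸ m/s) / (224.3×10⁻⁹ m)
f = 1.3366e+15 Hz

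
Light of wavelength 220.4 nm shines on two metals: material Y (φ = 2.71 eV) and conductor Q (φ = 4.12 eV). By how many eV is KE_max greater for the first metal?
1.4100 eV

Using KE_max = hc/λ - φ for each metal:

Photon energy: E = hc/λ = 5.6254 eV

For material Y (φ₁ = 2.71 eV):
KE₁ = E - φ₁ = 5.6254 - 2.71 = 2.9154 eV

For conductor Q (φ₂ = 4.12 eV):
KE₂ = E - φ₂ = 5.6254 - 4.12 = 1.5054 eV

Difference:
ΔKE = KE₁ - KE₂ = 2.9154 - 1.5054 = 1.4100 eV

Note: The difference equals the difference in work functions: 4.12 - 2.71 = 1.41 eV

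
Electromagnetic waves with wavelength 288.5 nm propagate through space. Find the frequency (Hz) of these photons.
1.0391e+15 Hz

Using the wave equation: c = fλ

Solving for frequency:
f = c/λ = (3×10⁸ m/s) / (288.5×10⁻⁹ m)
f = 1.0391e+15 Hz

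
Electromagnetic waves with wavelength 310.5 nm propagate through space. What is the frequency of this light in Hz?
9.6552e+14 Hz

Using the wave equation: c = fλ

Solving for frequency:
f = c/λ = (3×10⁸ m/s) / (310.5×10⁻⁹ m)
f = 9.6552e+14 Hz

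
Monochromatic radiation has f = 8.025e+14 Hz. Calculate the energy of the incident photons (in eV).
3.3189 eV

Using E = hf:

E = hf = (6.626×10⁻³⁴ J·s)(8.025e+14 Hz)
E = 3.3189 eV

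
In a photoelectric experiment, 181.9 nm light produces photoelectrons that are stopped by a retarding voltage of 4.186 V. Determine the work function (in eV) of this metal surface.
2.63 eV

The stopping potential gives the maximum kinetic energy: KE_max = eV_s = 4.186 eV

From Einstein's photoelectric equation: KE_max = hc/λ - φ
Rearranging: φ = hc/λ - KE_max

Calculate photon energy:
E_photon = hc/λ = (6.626×10⁻³⁴ J·s)(3×10⁸ m/s) / (181.9×10⁻⁹ m) = 6.8161 eV

Therefore:
φ = 6.8161 - 4.186 = 2.63 eV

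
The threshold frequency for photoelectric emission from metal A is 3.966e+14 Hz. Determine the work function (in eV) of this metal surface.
1.64 eV

At the threshold frequency, photon energy equals work function:
φ = hf₀

Calculating:
φ = (6.626×10⁻³⁴ J·s)(3.966e+14 Hz)
φ = 1.64 eV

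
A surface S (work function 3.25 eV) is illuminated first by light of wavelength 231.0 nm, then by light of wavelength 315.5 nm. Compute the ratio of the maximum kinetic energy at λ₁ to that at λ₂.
3.1147

Using Einstein's equation: KE_max = hc/λ - φ

For λ₁ = 231.0 nm:
E₁ = hc/λ₁ = 5.3673 eV
KE₁ = E₁ - φ = 5.3673 - 3.25 = 2.1173 eV

For λ₂ = 315.5 nm:
E₂ = hc/λ₂ = 3.9298 eV
KE₂ = E₂ - φ = 3.9298 - 3.25 = 0.6798 eV

Ratio: KE₁/KE₂ = 2.1173/0.6798 = 3.1147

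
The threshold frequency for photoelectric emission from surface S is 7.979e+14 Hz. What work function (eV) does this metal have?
3.30 eV

At the threshold frequency, photon energy equals work function:
φ = hf₀

Calculating:
φ = (6.626×10⁻³⁴ J·s)(7.979e+14 Hz)
φ = 3.30 eV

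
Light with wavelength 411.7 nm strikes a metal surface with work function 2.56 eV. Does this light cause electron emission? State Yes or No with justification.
Yes

For photoemission, the photon energy must exceed the work function.

Photon energy: E = hc/λ = 3.0115 eV
Work function: φ = 2.56 eV

Since E_photon (3.0115 eV) > φ (2.56 eV), photoemission WILL occur.
The threshold wavelength is λ₀ = hc/φ = 484.3 nm.
Since 411.7 nm < 484.3 nm, the light has sufficient energy.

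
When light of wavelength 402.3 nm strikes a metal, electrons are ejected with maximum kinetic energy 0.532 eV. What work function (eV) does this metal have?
2.55 eV

From Einstein's photoelectric equation: KE_max = hf - φ = hc/λ - φ

Rearranging for φ:
φ = hc/λ - KE_max

Calculate photon energy:
E_photon = hc/λ = 3.0819 eV

Therefore:
φ = 3.0819 - 0.532 = 2.55 eV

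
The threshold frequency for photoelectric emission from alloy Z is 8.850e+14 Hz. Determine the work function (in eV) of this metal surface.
3.66 eV

At the threshold frequency, photon energy equals work function:
φ = hf₀

Calculating:
φ = (6.626×10⁻³⁴ J·s)(8.850e+14 Hz)
φ = 3.66 eV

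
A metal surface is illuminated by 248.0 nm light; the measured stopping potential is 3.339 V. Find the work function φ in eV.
1.66 eV

The stopping potential gives the maximum kinetic energy: KE_max = eV_s = 3.339 eV

From Einstein's photoelectric equation: KE_max = hc/λ - φ
Rearranging: φ = hc/λ - KE_max

Calculate photon energy:
E_photon = hc/λ = (6.626×10⁻³⁴ J·s)(3×10⁸ m/s) / (248.0×10⁻⁹ m) = 4.9994 eV

Therefore:
φ = 4.9994 - 3.339 = 1.66 eV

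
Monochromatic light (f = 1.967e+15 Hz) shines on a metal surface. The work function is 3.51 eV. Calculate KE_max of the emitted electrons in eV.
4.6249 eV

Using Einstein's photoelectric equation: KE_max = hf - φ

First, calculate the photon energy:
E_photon = hf = (6.626×10⁻³⁴ J·s)(1.967e+15 Hz)
E_photon = 8.1349 eV

Then, the maximum kinetic energy:
KE_max = E_photon - φ = 8.1349 eV - 3.51 eV = 4.6249 eV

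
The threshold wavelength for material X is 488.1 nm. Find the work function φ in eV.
2.54 eV

At the threshold wavelength, photon energy equals work function:
φ = hc/λ₀

Calculating:
φ = (6.626×10⁻³⁴ J·s)(3×10⁸ m/s) / (488.1×10⁻⁹ m)
φ = 2.54 eV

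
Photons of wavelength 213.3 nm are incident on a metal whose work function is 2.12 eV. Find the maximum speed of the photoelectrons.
1.1397e+06 m/s

First, find the maximum kinetic energy:
E_photon = hc/λ = 5.8127 eV
KE_max = E_photon - φ = 5.8127 - 2.12 = 3.6927 eV

Convert to Joules: KE_max = 3.6927 × 1.602×10⁻¹⁹ J = 5.9163e-19 J

Then use KE = ½mv² to find velocity:
v = √(2·KE/m) = √(2 × 5.9163e-19 J / 9.109e-31 kg)
v = 1.1397e+06 m/s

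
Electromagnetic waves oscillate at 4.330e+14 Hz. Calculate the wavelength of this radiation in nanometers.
692.36 nm

Using the wave equation: c = fλ

Solving for wavelength:
λ = c/f = (3×10⁸ m/s) / (4.330e+14 Hz)
λ = 692.36 nm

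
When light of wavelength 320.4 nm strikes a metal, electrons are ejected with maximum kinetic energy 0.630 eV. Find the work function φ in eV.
3.24 eV

From Einstein's photoelectric equation: KE_max = hf - φ = hc/λ - φ

Rearranging for φ:
φ = hc/λ - KE_max

Calculate photon energy:
E_photon = hc/λ = 3.8697 eV

Therefore:
φ = 3.8697 - 0.630 = 3.24 eV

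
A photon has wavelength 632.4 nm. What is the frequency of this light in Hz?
4.7406e+14 Hz

Using the wave equation: c = fλ

Solving for frequency:
f = c/λ = (3×10⁸ m/s) / (632.4×10⁻⁹ m)
f = 4.7406e+14 Hz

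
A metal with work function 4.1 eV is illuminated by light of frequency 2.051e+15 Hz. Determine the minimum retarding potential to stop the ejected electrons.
4.3823 V

The stopping potential V_s satisfies: eV_s = KE_max

First, find KE_max using Einstein's equation:
E_photon = hf = (6.626×10⁻³⁴ J·s)(2.051e+15 Hz) = 8.4823 eV
KE_max = E_photon - φ = 8.4823 - 4.1 = 4.3823 eV

Since eV_s = KE_max:
V_s = KE_max/e = 4.3823 V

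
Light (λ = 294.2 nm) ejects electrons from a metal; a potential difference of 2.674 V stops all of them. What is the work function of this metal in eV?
1.54 eV

The stopping potential gives the maximum kinetic energy: KE_max = eV_s = 2.674 eV

From Einstein's photoelectric equation: KE_max = hc/λ - φ
Rearranging: φ = hc/λ - KE_max

Calculate photon energy:
E_photon = hc/λ = (6.626×10⁻³⁴ J·s)(3×10⁸ m/s) / (294.2×10⁻⁹ m) = 4.2143 eV

Therefore:
φ = 4.2143 - 2.674 = 1.54 eV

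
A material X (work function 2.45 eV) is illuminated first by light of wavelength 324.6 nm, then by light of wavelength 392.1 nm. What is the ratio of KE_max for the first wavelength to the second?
1.9234

Using Einstein's equation: KE_max = hc/λ - φ

For λ₁ = 324.6 nm:
E₁ = hc/λ₁ = 3.8196 eV
KE₁ = E₁ - φ = 3.8196 - 2.45 = 1.3696 eV

For λ₂ = 392.1 nm:
E₂ = hc/λ₂ = 3.1621 eV
KE₂ = E₂ - φ = 3.1621 - 2.45 = 0.7121 eV

Ratio: KE₁/KE₂ = 1.3696/0.7121 = 1.9234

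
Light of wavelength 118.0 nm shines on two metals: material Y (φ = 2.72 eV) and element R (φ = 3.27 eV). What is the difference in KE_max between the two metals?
0.5500 eV

Using KE_max = hc/λ - φ for each metal:

Photon energy: E = hc/λ = 10.5071 eV

For material Y (φ₁ = 2.72 eV):
KE₁ = E - φ₁ = 10.5071 - 2.72 = 7.7871 eV

For element R (φ₂ = 3.27 eV):
KE₂ = E - φ₂ = 10.5071 - 3.27 = 7.2371 eV

Difference:
ΔKE = KE₁ - KE₂ = 7.7871 - 7.2371 = 0.5500 eV

Note: The difference equals the difference in work functions: 3.27 - 2.72 = 0.55 eV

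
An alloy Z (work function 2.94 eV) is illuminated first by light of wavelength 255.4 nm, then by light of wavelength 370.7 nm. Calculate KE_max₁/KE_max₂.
4.7319

Using Einstein's equation: KE_max = hc/λ - φ

For λ₁ = 255.4 nm:
E₁ = hc/λ₁ = 4.8545 eV
KE₁ = E₁ - φ = 4.8545 - 2.94 = 1.9145 eV

For λ₂ = 370.7 nm:
E₂ = hc/λ₂ = 3.3446 eV
KE₂ = E₂ - φ = 3.3446 - 2.94 = 0.4046 eV

Ratio: KE₁/KE₂ = 1.9145/0.4046 = 4.7319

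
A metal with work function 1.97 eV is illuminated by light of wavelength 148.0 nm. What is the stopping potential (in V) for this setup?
6.4073 V

The stopping potential V_s satisfies: eV_s = KE_max

First, find KE_max using Einstein's equation:
E_photon = hc/λ = 8.3773 eV
KE_max = E_photon - φ = 8.3773 - 1.97 = 6.4073 eV

Since eV_s = KE_max:
V_s = KE_max/e = 6.4073 V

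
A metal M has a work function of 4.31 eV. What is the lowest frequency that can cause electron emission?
1.0422e+15 Hz

The threshold frequency is when the photon energy equals the work function:
hf₀ = φ

Solving for f₀:
f₀ = φ/h = (4.31 eV × 1.602×10⁻¹⁹ J/eV) / (6.626×10⁻³⁴ J·s)
f₀ = 1.0422e+15 Hz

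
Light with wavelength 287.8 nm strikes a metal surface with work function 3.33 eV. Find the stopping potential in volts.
0.9780 V

The stopping potential V_s satisfies: eV_s = KE_max

First, find KE_max using Einstein's equation:
E_photon = hc/λ = 4.3080 eV
KE_max = E_photon - φ = 4.3080 - 3.33 = 0.9780 eV

Since eV_s = KE_max:
V_s = KE_max/e = 0.9780 V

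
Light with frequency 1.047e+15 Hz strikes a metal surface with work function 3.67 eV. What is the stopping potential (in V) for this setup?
0.6600 V

The stopping potential V_s satisfies: eV_s = KE_max

First, find KE_max using Einstein's equation:
E_photon = hf = (6.626×10⁻³⁴ J·s)(1.047e+15 Hz) = 4.3300 eV
KE_max = E_photon - φ = 4.3300 - 3.67 = 0.6600 eV

Since eV_s = KE_max:
V_s = KE_max/e = 0.6600 V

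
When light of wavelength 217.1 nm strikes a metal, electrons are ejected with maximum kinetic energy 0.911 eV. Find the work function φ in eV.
4.80 eV

From Einstein's photoelectric equation: KE_max = hf - φ = hc/λ - φ

Rearranging for φ:
φ = hc/λ - KE_max

Calculate photon energy:
E_photon = hc/λ = 5.7109 eV

Therefore:
φ = 5.7109 - 0.911 = 4.80 eV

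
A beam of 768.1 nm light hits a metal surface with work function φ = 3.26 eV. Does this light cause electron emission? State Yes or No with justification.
No

For photoemission, the photon energy must exceed the work function.

Photon energy: E = hc/λ = 1.6142 eV
Work function: φ = 3.26 eV

Since E_photon (1.6142 eV) < φ (3.26 eV), photoemission will NOT occur.
The threshold wavelength is λ₀ = hc/φ = 380.3 nm.
Since 768.1 nm > 380.3 nm, the photons lack sufficient energy.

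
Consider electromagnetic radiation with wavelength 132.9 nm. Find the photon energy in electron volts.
9.3291 eV

Using E = hf = hc/λ:

E = hc/λ = (6.626×10⁻³⁴ J·s)(3×10⁸ m/s) / (132.9×10⁻⁹ m)
E = 9.3291 eV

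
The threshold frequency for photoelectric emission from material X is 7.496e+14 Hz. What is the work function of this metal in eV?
3.10 eV

At the threshold frequency, photon energy equals work function:
φ = hf₀

Calculating:
φ = (6.626×10⁻³⁴ J·s)(7.496e+14 Hz)
φ = 3.10 eV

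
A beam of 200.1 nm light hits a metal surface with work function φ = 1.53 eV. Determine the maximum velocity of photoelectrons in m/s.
1.2812e+06 m/s

First, find the maximum kinetic energy:
E_photon = hc/λ = 6.1961 eV
KE_max = E_photon - φ = 6.1961 - 1.53 = 4.6661 eV

Convert to Joules: KE_max = 4.6661 × 1.602×10⁻¹⁹ J = 7.4759e-19 J

Then use KE = ½mv² to find velocity:
v = √(2·KE/m) = √(2 × 7.4759e-19 J / 9.109e-31 kg)
v = 1.2812e+06 m/s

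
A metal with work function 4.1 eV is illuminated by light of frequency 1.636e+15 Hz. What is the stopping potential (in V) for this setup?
2.6660 V

The stopping potential V_s satisfies: eV_s = KE_max

First, find KE_max using Einstein's equation:
E_photon = hf = (6.626×10⁻³⁴ J·s)(1.636e+15 Hz) = 6.7660 eV
KE_max = E_photon - φ = 6.7660 - 4.1 = 2.6660 eV

Since eV_s = KE_max:
V_s = KE_max/e = 2.6660 V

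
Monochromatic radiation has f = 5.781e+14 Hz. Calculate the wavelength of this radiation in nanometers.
518.58 nm

Using the wave equation: c = fλ

Solving for wavelength:
λ = c/f = (3×10⁸ m/s) / (5.781e+14 Hz)
λ = 518.58 nm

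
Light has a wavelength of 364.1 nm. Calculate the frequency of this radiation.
8.2338e+14 Hz

Using the wave equation: c = fλ

Solving for frequency:
f = c/λ = (3×10⁸ m/s) / (364.1×10⁻⁹ m)
f = 8.2338e+14 Hz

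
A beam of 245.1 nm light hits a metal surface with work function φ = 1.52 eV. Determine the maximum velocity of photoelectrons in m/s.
1.1157e+06 m/s

First, find the maximum kinetic energy:
E_photon = hc/λ = 5.0585 eV
KE_max = E_photon - φ = 5.0585 - 1.52 = 3.5385 eV

Convert to Joules: KE_max = 3.5385 × 1.602×10⁻¹⁹ J = 5.6693e-19 J

Then use KE = ½mv² to find velocity:
v = √(2·KE/m) = √(2 × 5.6693e-19 J / 9.109e-31 kg)
v = 1.1157e+06 m/s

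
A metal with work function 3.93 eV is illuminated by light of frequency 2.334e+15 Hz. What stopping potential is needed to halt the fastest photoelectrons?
5.7226 V

The stopping potential V_s satisfies: eV_s = KE_max

First, find KE_max using Einstein's equation:
E_photon = hf = (6.626×10⁻³⁴ J·s)(2.334e+15 Hz) = 9.6526 eV
KE_max = E_photon - φ = 9.6526 - 3.93 = 5.7226 eV

Since eV_s = KE_max:
V_s = KE_max/e = 5.7226 V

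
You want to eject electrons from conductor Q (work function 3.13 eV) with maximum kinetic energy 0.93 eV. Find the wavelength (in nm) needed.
305.38 nm

From Einstein's equation: KE_max = hc/λ - φ

Rearranging for λ:
hc/λ = KE_max + φ
λ = hc/(KE_max + φ)

Required photon energy:
E_photon = KE_max + φ = 0.93 + 3.13 = 4.06 eV

Required wavelength:
λ = hc/E_photon = (6.626×10⁻³⁴)(3×10⁸) / (4.06 × 1.602×10⁻¹⁹)
λ = 305.38 nm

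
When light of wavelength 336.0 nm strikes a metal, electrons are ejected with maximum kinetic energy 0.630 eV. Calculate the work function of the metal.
3.06 eV

From Einstein's photoelectric equation: KE_max = hf - φ = hc/λ - φ

Rearranging for φ:
φ = hc/λ - KE_max

Calculate photon energy:
E_photon = hc/λ = 3.6900 eV

Therefore:
φ = 3.6900 - 0.630 = 3.06 eV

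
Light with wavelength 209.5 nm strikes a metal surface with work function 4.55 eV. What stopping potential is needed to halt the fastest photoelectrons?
1.3681 V

The stopping potential V_s satisfies: eV_s = KE_max

First, find KE_max using Einstein's equation:
E_photon = hc/λ = 5.9181 eV
KE_max = E_photon - φ = 5.9181 - 4.55 = 1.3681 eV

Since eV_s = KE_max:
V_s = KE_max/e = 1.3681 V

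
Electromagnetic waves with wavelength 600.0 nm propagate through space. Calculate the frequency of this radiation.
4.9965e+14 Hz

Using the wave equation: c = fλ

Solving for frequency:
f = c/λ = (3×10⁸ m/s) / (600.0×10⁻⁹ m)
f = 4.9965e+14 Hz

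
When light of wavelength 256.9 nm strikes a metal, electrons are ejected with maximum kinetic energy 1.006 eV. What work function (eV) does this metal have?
3.82 eV

From Einstein's photoelectric equation: KE_max = hf - φ = hc/λ - φ

Rearranging for φ:
φ = hc/λ - KE_max

Calculate photon energy:
E_photon = hc/λ = 4.8262 eV

Therefore:
φ = 4.8262 - 1.006 = 3.82 eV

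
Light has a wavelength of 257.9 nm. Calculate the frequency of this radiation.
1.1624e+15 Hz

Using the wave equation: c = fλ

Solving for frequency:
f = c/λ = (3×10⁸ m/s) / (257.9×10⁻⁹ m)
f = 1.1624e+15 Hz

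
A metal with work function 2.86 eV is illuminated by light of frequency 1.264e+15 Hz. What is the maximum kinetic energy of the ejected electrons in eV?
2.3675 eV

Using Einstein's photoelectric equation: KE_max = hf - φ

First, calculate the photon energy:
E_photon = hf = (6.626×10⁻³⁴ J·s)(1.264e+15 Hz)
E_photon = 5.2275 eV

Then, the maximum kinetic energy:
KE_max = E_photon - φ = 5.2275 eV - 2.86 eV = 2.3675 eV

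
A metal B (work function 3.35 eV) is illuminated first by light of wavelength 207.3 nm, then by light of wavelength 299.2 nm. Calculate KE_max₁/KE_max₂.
3.3141

Using Einstein's equation: KE_max = hc/λ - φ

For λ₁ = 207.3 nm:
E₁ = hc/λ₁ = 5.9809 eV
KE₁ = E₁ - φ = 5.9809 - 3.35 = 2.6309 eV

For λ₂ = 299.2 nm:
E₂ = hc/λ₂ = 4.1439 eV
KE₂ = E₂ - φ = 4.1439 - 3.35 = 0.7939 eV

Ratio: KE₁/KE₂ = 2.6309/0.7939 = 3.3141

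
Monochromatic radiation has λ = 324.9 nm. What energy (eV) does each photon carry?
3.8161 eV

Using E = hf = hc/λ:

E = hc/λ = (6.626×10⁻³⁴ J·s)(3×10⁸ m/s) / (324.9×10⁻⁹ m)
E = 3.8161 eV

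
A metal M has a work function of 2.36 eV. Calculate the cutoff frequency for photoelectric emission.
5.7065e+14 Hz

The threshold frequency is when the photon energy equals the work function:
hf₀ = φ

Solving for f₀:
f₀ = φ/h = (2.36 eV × 1.602×10⁻¹⁹ J/eV) / (6.626×10⁻³⁴ J·s)
f₀ = 5.7065e+14 Hz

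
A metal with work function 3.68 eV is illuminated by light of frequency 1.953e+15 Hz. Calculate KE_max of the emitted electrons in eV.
4.3970 eV

Using Einstein's photoelectric equation: KE_max = hf - φ

First, calculate the photon energy:
E_photon = hf = (6.626×10⁻³⁴ J·s)(1.953e+15 Hz)
E_photon = 8.0770 eV

Then, the maximum kinetic energy:
KE_max = E_photon - φ = 8.0770 eV - 3.68 eV = 4.3970 eV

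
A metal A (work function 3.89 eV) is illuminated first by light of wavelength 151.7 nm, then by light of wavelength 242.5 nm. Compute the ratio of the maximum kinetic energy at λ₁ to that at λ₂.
3.5027

Using Einstein's equation: KE_max = hc/λ - φ

For λ₁ = 151.7 nm:
E₁ = hc/λ₁ = 8.1730 eV
KE₁ = E₁ - φ = 8.1730 - 3.89 = 4.2830 eV

For λ₂ = 242.5 nm:
E₂ = hc/λ₂ = 5.1128 eV
KE₂ = E₂ - φ = 5.1128 - 3.89 = 1.2228 eV

Ratio: KE₁/KE₂ = 4.2830/1.2228 = 3.5027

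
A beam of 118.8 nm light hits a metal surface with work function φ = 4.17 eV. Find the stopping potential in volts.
6.2664 V

The stopping potential V_s satisfies: eV_s = KE_max

First, find KE_max using Einstein's equation:
E_photon = hc/λ = 10.4364 eV
KE_max = E_photon - φ = 10.4364 - 4.17 = 6.2664 eV

Since eV_s = KE_max:
V_s = KE_max/e = 6.2664 V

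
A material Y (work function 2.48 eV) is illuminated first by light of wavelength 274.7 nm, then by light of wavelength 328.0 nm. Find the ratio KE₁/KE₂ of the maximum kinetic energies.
1.5642

Using Einstein's equation: KE_max = hc/λ - φ

For λ₁ = 274.7 nm:
E₁ = hc/λ₁ = 4.5134 eV
KE₁ = E₁ - φ = 4.5134 - 2.48 = 2.0334 eV

For λ₂ = 328.0 nm:
E₂ = hc/λ₂ = 3.7800 eV
KE₂ = E₂ - φ = 3.7800 - 2.48 = 1.3000 eV

Ratio: KE₁/KE₂ = 2.0334/1.3000 = 1.5642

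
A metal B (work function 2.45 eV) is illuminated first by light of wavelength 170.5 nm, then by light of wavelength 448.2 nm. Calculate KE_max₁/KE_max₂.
15.2459

Using Einstein's equation: KE_max = hc/λ - φ

For λ₁ = 170.5 nm:
E₁ = hc/λ₁ = 7.2718 eV
KE₁ = E₁ - φ = 7.2718 - 2.45 = 4.8218 eV

For λ₂ = 448.2 nm:
E₂ = hc/λ₂ = 2.7663 eV
KE₂ = E₂ - φ = 2.7663 - 2.45 = 0.3163 eV

Ratio: KE₁/KE₂ = 4.8218/0.3163 = 15.2459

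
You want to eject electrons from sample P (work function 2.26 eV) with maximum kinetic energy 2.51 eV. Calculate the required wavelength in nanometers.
259.92 nm

From Einstein's equation: KE_max = hc/λ - φ

Rearranging for λ:
hc/λ = KE_max + φ
λ = hc/(KE_max + φ)

Required photon energy:
E_photon = KE_max + φ = 2.51 + 2.26 = 4.77 eV

Required wavelength:
λ = hc/E_photon = (6.626×10⁻³⁴)(3×10⁸) / (4.77 × 1.602×10⁻¹⁹)
λ = 259.92 nm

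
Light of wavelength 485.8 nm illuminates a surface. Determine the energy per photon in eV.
2.5522 eV

Using E = hf = hc/λ:

E = hc/λ = (6.626×10⁻³⁴ J·s)(3×10⁸ m/s) / (485.8×10⁻⁹ m)
E = 2.5522 eV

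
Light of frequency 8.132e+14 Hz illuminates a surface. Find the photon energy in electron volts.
3.3631 eV

Using E = hf:

E = hf = (6.626×10⁻³⁴ J·s)(8.132e+14 Hz)
E = 3.3631 eV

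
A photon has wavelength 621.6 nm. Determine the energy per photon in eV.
1.9946 eV

Using E = hf = hc/λ:

E = hc/λ = (6.626×10⁻³⁴ J·s)(3×10⁸ m/s) / (621.6×10⁻⁹ m)
E = 1.9946 eV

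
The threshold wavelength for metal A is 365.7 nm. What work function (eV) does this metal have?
3.39 eV

At the threshold wavelength, photon energy equals work function:
φ = hc/λ₀

Calculating:
φ = (6.626×10⁻³⁴ J·s)(3×10⁸ m/s) / (365.7×10⁻⁹ m)
φ = 3.39 eV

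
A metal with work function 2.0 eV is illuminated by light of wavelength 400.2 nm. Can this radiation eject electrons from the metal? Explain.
Yes

For photoemission, the photon energy must exceed the work function.

Photon energy: E = hc/λ = 3.0981 eV
Work function: φ = 2.0 eV

Since E_photon (3.0981 eV) > φ (2.0 eV), photoemission WILL occur.
The threshold wavelength is λ₀ = hc/φ = 619.9 nm.
Since 400.2 nm < 619.9 nm, the light has sufficient energy.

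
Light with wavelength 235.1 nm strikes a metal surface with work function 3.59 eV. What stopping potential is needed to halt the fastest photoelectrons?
1.6837 V

The stopping potential V_s satisfies: eV_s = KE_max

First, find KE_max using Einstein's equation:
E_photon = hc/λ = 5.2737 eV
KE_max = E_photon - φ = 5.2737 - 3.59 = 1.6837 eV

Since eV_s = KE_max:
V_s = KE_max/e = 1.6837 V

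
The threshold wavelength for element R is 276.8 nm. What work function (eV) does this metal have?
4.48 eV

At the threshold wavelength, photon energy equals work function:
φ = hc/λ₀

Calculating:
φ = (6.626×10⁻³⁴ J·s)(3×10⁸ m/s) / (276.8×10⁻⁹ m)
φ = 4.48 eV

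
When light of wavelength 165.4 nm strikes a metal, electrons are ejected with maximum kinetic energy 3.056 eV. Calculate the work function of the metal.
4.44 eV

From Einstein's photoelectric equation: KE_max = hf - φ = hc/λ - φ

Rearranging for φ:
φ = hc/λ - KE_max

Calculate photon energy:
E_photon = hc/λ = 7.4960 eV

Therefore:
φ = 7.4960 - 3.056 = 4.44 eV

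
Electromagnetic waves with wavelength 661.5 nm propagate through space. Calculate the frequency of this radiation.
4.5320e+14 Hz

Using the wave equation: c = fλ

Solving for frequency:
f = c/λ = (3×10⁸ m/s) / (661.5×10⁻⁹ m)
f = 4.5320e+14 Hz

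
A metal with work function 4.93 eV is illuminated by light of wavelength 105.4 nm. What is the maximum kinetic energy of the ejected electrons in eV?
6.8332 eV

Using Einstein's photoelectric equation: KE_max = hf - φ = hc/λ - φ

First, calculate the photon energy:
E_photon = hc/λ = (6.626×10⁻³⁴ J·s)(3×10⁸ m/s) / (105.4×10⁻⁹ m)
E_photon = 11.7632 eV

Then, the maximum kinetic energy:
KE_max = E_photon - φ = 11.7632 eV - 4.93 eV = 6.8332 eV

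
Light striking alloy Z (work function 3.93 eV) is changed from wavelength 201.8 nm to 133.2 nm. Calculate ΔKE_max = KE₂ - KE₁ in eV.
3.1642 eV

Using Einstein's equation: KE_max = hc/λ - φ

For λ₁ = 201.8 nm:
KE₁ = hc/λ₁ - φ = 6.1439 - 3.93 = 2.2139 eV

For λ₂ = 133.2 nm:
KE₂ = hc/λ₂ - φ = 9.3081 - 3.93 = 5.3781 eV

Change in KE:
ΔKE = KE₂ - KE₁ = 5.3781 - 2.2139 = 3.1642 eV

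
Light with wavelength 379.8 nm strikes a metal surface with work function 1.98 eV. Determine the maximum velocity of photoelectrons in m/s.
6.7218e+05 m/s

First, find the maximum kinetic energy:
E_photon = hc/λ = 3.2645 eV
KE_max = E_photon - φ = 3.2645 - 1.98 = 1.2845 eV

Convert to Joules: KE_max = 1.2845 × 1.602×10⁻¹⁹ J = 2.0579e-19 J

Then use KE = ½mv² to find velocity:
v = √(2·KE/m) = √(2 × 2.0579e-19 J / 9.109e-31 kg)
v = 6.7218e+05 m/s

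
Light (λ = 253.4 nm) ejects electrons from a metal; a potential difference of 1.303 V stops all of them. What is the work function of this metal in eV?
3.59 eV

The stopping potential gives the maximum kinetic energy: KE_max = eV_s = 1.303 eV

From Einstein's photoelectric equation: KE_max = hc/λ - φ
Rearranging: φ = hc/λ - KE_max

Calculate photon energy:
E_photon = hc/λ = (6.626×10⁻³⁴ J·s)(3×10⁸ m/s) / (253.4×10⁻⁹ m) = 4.8928 eV

Therefore:
φ = 4.8928 - 1.303 = 3.59 eV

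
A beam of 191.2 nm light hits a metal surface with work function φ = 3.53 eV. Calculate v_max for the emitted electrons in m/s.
1.0195e+06 m/s

First, find the maximum kinetic energy:
E_photon = hc/λ = 6.4845 eV
KE_max = E_photon - φ = 6.4845 - 3.53 = 2.9545 eV

Convert to Joules: KE_max = 2.9545 × 1.602×10⁻¹⁹ J = 4.7337e-19 J

Then use KE = ½mv² to find velocity:
v = √(2·KE/m) = √(2 × 4.7337e-19 J / 9.109e-31 kg)
v = 1.0195e+06 m/s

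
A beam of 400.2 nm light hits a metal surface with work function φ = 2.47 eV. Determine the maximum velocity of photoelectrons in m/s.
4.7003e+05 m/s

First, find the maximum kinetic energy:
E_photon = hc/λ = 3.0981 eV
KE_max = E_photon - φ = 3.0981 - 2.47 = 0.6281 eV

Convert to Joules: KE_max = 0.6281 × 1.602×10⁻¹⁹ J = 1.0063e-19 J

Then use KE = ½mv² to find velocity:
v = √(2·KE/m) = √(2 × 1.0063e-19 J / 9.109e-31 kg)
v = 4.7003e+05 m/s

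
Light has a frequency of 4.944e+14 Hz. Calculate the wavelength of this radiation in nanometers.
606.38 nm

Using the wave equation: c = fλ

Solving for wavelength:
λ = c/f = (3×10⁸ m/s) / (4.944e+14 Hz)
λ = 606.38 nm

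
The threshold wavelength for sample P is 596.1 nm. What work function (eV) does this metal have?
2.08 eV

At the threshold wavelength, photon energy equals work function:
φ = hc/λ₀

Calculating:
φ = (6.626×10⁻³⁴ J·s)(3×10⁸ m/s) / (596.1×10⁻⁹ m)
φ = 2.08 eV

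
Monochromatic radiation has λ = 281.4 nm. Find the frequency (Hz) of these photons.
1.0654e+15 Hz

Using the wave equation: c = fλ

Solving for frequency:
f = c/λ = (3×10⁸ m/s) / (281.4×10⁻⁹ m)
f = 1.0654e+15 Hz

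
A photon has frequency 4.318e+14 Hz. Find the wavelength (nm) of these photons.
694.29 nm

Using the wave equation: c = fλ

Solving for wavelength:
λ = c/f = (3×10⁸ m/s) / (4.318e+14 Hz)
λ = 694.29 nm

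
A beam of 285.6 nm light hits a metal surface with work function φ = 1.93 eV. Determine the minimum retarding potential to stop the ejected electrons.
2.4112 V

The stopping potential V_s satisfies: eV_s = KE_max

First, find KE_max using Einstein's equation:
E_photon = hc/λ = 4.3412 eV
KE_max = E_photon - φ = 4.3412 - 1.93 = 2.4112 eV

Since eV_s = KE_max:
V_s = KE_max/e = 2.4112 V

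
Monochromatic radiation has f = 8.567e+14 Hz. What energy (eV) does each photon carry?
3.5430 eV

Using E = hf:

E = hf = (6.626×10⁻³⁴ J·s)(8.567e+14 Hz)
E = 3.5430 eV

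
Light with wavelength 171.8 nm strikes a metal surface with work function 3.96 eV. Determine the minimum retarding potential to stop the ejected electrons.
3.2568 V

The stopping potential V_s satisfies: eV_s = KE_max

First, find KE_max using Einstein's equation:
E_photon = hc/λ = 7.2168 eV
KE_max = E_photon - φ = 7.2168 - 3.96 = 3.2568 eV

Since eV_s = KE_max:
V_s = KE_max/e = 3.2568 V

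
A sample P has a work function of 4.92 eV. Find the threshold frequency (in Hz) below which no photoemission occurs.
1.1897e+15 Hz

The threshold frequency is when the photon energy equals the work function:
hf₀ = φ

Solving for f₀:
f₀ = φ/h = (4.92 eV × 1.602×10⁻¹⁹ J/eV) / (6.626×10⁻³⁴ J·s)
f₀ = 1.1897e+15 Hz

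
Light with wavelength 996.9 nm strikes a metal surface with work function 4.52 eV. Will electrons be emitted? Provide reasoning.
No

For photoemission, the photon energy must exceed the work function.

Photon energy: E = hc/λ = 1.2437 eV
Work function: φ = 4.52 eV

Since E_photon (1.2437 eV) < φ (4.52 eV), photoemission will NOT occur.
The threshold wavelength is λ₀ = hc/φ = 274.3 nm.
Since 996.9 nm > 274.3 nm, the photons lack sufficient energy.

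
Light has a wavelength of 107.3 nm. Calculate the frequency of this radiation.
2.7940e+15 Hz

Using the wave equation: c = fλ

Solving for frequency:
f = c/λ = (3×10⁸ m/s) / (107.3×10⁻⁹ m)
f = 2.7940e+15 Hz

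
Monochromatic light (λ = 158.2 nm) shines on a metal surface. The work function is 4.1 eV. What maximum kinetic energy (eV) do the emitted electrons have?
3.7372 eV

Using Einstein's photoelectric equation: KE_max = hf - φ = hc/λ - φ

First, calculate the photon energy:
E_photon = hc/λ = (6.626×10⁻³⁴ J·s)(3×10⁸ m/s) / (158.2×10⁻⁹ m)
E_photon = 7.8372 eV

Then, the maximum kinetic energy:
KE_max = E_photon - φ = 7.8372 eV - 4.1 eV = 3.7372 eV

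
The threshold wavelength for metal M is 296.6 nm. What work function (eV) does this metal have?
4.18 eV

At the threshold wavelength, photon energy equals work function:
φ = hc/λ₀

Calculating:
φ = (6.626×10⁻³⁴ J·s)(3×10⁸ m/s) / (296.6×10⁻⁹ m)
φ = 4.18 eV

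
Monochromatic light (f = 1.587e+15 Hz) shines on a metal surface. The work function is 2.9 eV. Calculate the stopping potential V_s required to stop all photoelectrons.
3.6633 V

The stopping potential V_s satisfies: eV_s = KE_max

First, find KE_max using Einstein's equation:
E_photon = hf = (6.626×10⁻³⁴ J·s)(1.587e+15 Hz) = 6.5633 eV
KE_max = E_photon - φ = 6.5633 - 2.9 = 3.6633 eV

Since eV_s = KE_max:
V_s = KE_max/e = 3.6633 V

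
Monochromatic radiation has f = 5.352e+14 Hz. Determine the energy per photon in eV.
2.2134 eV

Using E = hf:

E = hf = (6.626×10⁻³⁴ J·s)(5.352e+14 Hz)
E = 2.2134 eV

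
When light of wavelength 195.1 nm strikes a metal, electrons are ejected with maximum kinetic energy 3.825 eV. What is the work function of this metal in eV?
2.53 eV

From Einstein's photoelectric equation: KE_max = hf - φ = hc/λ - φ

Rearranging for φ:
φ = hc/λ - KE_max

Calculate photon energy:
E_photon = hc/λ = 6.3549 eV

Therefore:
φ = 6.3549 - 3.825 = 2.53 eV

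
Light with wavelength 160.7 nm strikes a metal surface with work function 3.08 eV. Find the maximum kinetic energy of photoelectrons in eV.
4.6353 eV

Using Einstein's photoelectric equation: KE_max = hf - φ = hc/λ - φ

First, calculate the photon energy:
E_photon = hc/λ = (6.626×10⁻³⁴ J·s)(3×10⁸ m/s) / (160.7×10⁻⁹ m)
E_photon = 7.7153 eV

Then, the maximum kinetic energy:
KE_max = E_photon - φ = 7.7153 eV - 3.08 eV = 4.6353 eV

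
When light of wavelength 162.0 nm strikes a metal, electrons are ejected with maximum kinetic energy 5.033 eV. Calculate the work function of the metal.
2.62 eV

From Einstein's photoelectric equation: KE_max = hf - φ = hc/λ - φ

Rearranging for φ:
φ = hc/λ - KE_max

Calculate photon energy:
E_photon = hc/λ = 7.6533 eV

Therefore:
φ = 7.6533 - 5.033 = 2.62 eV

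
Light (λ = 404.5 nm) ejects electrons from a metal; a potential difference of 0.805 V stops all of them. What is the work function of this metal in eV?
2.26 eV

The stopping potential gives the maximum kinetic energy: KE_max = eV_s = 0.805 eV

From Einstein's photoelectric equation: KE_max = hc/λ - φ
Rearranging: φ = hc/λ - KE_max

Calculate photon energy:
E_photon = hc/λ = (6.626×10⁻³⁴ J·s)(3×10⁸ m/s) / (404.5×10⁻⁹ m) = 3.0651 eV

Therefore:
φ = 3.0651 - 0.805 = 2.26 eV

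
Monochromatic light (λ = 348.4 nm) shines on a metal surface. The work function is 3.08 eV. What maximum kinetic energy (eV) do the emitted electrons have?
0.4787 eV

Using Einstein's photoelectric equation: KE_max = hf - φ = hc/λ - φ

First, calculate the photon energy:
E_photon = hc/λ = (6.626×10⁻³⁴ J·s)(3×10⁸ m/s) / (348.4×10⁻⁹ m)
E_photon = 3.5587 eV

Then, the maximum kinetic energy:
KE_max = E_photon - φ = 3.5587 eV - 3.08 eV = 0.4787 eV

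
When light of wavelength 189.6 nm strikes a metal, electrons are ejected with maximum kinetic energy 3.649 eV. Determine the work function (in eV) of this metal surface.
2.89 eV

From Einstein's photoelectric equation: KE_max = hf - φ = hc/λ - φ

Rearranging for φ:
φ = hc/λ - KE_max

Calculate photon energy:
E_photon = hc/λ = 6.5393 eV

Therefore:
φ = 6.5393 - 3.649 = 2.89 eV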